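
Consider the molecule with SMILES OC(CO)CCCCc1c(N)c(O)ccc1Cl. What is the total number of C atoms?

Count every carbon token in the SMILES (each C, including those in ring-closure positions and inside branches).
Carbon count: 12.

12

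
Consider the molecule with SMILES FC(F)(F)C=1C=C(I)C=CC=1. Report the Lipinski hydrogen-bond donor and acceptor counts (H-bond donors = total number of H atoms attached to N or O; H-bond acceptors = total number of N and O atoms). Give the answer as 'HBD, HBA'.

Donors: find every N or O and count the H atoms it carries.
  (no N or O atoms present)
Lipinski HBD = 0.
Acceptors: N atoms = 0, O atoms = 0 → HBA = 0.

0, 0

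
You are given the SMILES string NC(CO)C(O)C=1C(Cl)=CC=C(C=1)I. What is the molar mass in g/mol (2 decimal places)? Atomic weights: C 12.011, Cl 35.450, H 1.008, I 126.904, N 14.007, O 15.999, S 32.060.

First, the molecular formula is C9H11ClINO2 (counting implicit H from valence).
  C: 9 × 12.011 = 108.099
  Cl: 1 × 35.450 = 35.450
  H: 11 × 1.008 = 11.088
  I: 1 × 126.904 = 126.904
  N: 1 × 14.007 = 14.007
  O: 2 × 15.999 = 31.998
Sum: 9×12.011 + 1×35.450 + 11×1.008 + 1×126.904 + 1×14.007 + 2×15.999 = 327.546 → 327.55 g/mol.

327.55 g/mol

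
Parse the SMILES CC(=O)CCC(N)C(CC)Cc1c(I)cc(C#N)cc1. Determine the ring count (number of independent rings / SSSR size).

1

In SMILES, each pair of matching ring-closure digits denotes one ring-closing bond; the number of such bonds equals the number of independent rings.
Ring-closure bonds here: 1.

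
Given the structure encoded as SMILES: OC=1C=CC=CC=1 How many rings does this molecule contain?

In SMILES, each pair of matching ring-closure digits denotes one ring-closing bond; the number of such bonds equals the number of independent rings.
Ring-closure bonds here: 1.

1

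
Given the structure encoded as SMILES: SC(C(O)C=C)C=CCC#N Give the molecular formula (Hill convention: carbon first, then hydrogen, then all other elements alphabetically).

C8H11NOS

Walk through each heavy atom and fill implicit hydrogens from standard valence (C 4, N 3, O 2, S 2, halogen 1):
  atom 1: S, bond orders sum to 1 (valence 2) → 1 H
  atom 2: C, bond orders sum to 3 (valence 4) → 1 H
  atom 3: C, bond orders sum to 3 (valence 4) → 1 H
  atom 4: O, bond orders sum to 1 (valence 2) → 1 H
  atom 5: C, bond orders sum to 3 (valence 4) → 1 H
  atom 6: C, bond orders sum to 2 (valence 4) → 2 H
  atom 7: C, bond orders sum to 3 (valence 4) → 1 H
  atom 8: C, bond orders sum to 3 (valence 4) → 1 H
  atom 9: C, bond orders sum to 2 (valence 4) → 2 H
  atom 10: C, bond orders sum to 4 (valence 4) → 0 H
  atom 11: N, bond orders sum to 3 (valence 3) → 0 H
Totals → C:8, H:11, N:1, O:1, S:1.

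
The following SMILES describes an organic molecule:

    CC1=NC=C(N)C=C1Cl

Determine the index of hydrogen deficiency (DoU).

Molecular formula: C6H7ClN2.
DoU = (2C + 2 + N − H − X) / 2, where X is the halogen count and O/S are ignored.
    = (2·6 + 2 + 2 − 7 − 1) / 2 = 8 / 2 = 4.

4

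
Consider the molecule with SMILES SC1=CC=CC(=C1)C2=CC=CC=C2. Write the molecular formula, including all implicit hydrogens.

C12H10S

Walk through each heavy atom and fill implicit hydrogens from standard valence (C 4, N 3, O 2, S 2, halogen 1):
  atom 1: S, bond orders sum to 1 (valence 2) → 1 H
  atom 2: C, bond orders sum to 4 (valence 4) → 0 H
  atom 3: C, bond orders sum to 3 (valence 4) → 1 H
  atom 4: C, bond orders sum to 3 (valence 4) → 1 H
  atom 5: C, bond orders sum to 3 (valence 4) → 1 H
  atom 6: C, bond orders sum to 4 (valence 4) → 0 H
  atom 7: C, bond orders sum to 3 (valence 4) → 1 H
  atom 8: C, bond orders sum to 4 (valence 4) → 0 H
  atom 9: C, bond orders sum to 3 (valence 4) → 1 H
  atom 10: C, bond orders sum to 3 (valence 4) → 1 H
  atom 11: C, bond orders sum to 3 (valence 4) → 1 H
  atom 12: C, bond orders sum to 3 (valence 4) → 1 H
  atom 13: C, bond orders sum to 3 (valence 4) → 1 H
Totals → C:12, H:10, S:1.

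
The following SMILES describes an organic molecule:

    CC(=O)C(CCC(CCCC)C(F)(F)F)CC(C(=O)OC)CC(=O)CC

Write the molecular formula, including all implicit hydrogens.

C19H31F3O4

Walk through each heavy atom and fill implicit hydrogens from standard valence (C 4, N 3, O 2, S 2, halogen 1):
  atom 1: C, bond orders sum to 1 (valence 4) → 3 H
  atom 2: C, bond orders sum to 4 (valence 4) → 0 H
  atom 3: O, bond orders sum to 2 (valence 2) → 0 H
  atom 4: C, bond orders sum to 3 (valence 4) → 1 H
  atom 5: C, bond orders sum to 2 (valence 4) → 2 H
  atom 6: C, bond orders sum to 2 (valence 4) → 2 H
  atom 7: C, bond orders sum to 3 (valence 4) → 1 H
  atom 8: C, bond orders sum to 2 (valence 4) → 2 H
  atom 9: C, bond orders sum to 2 (valence 4) → 2 H
  atom 10: C, bond orders sum to 2 (valence 4) → 2 H
  atom 11: C, bond orders sum to 1 (valence 4) → 3 H
  atom 12: C, bond orders sum to 4 (valence 4) → 0 H
  atom 13: F (halogen, monovalent) → 0 H
  atom 14: F (halogen, monovalent) → 0 H
  atom 15: F (halogen, monovalent) → 0 H
  atom 16: C, bond orders sum to 2 (valence 4) → 2 H
  atom 17: C, bond orders sum to 3 (valence 4) → 1 H
  atom 18: C, bond orders sum to 4 (valence 4) → 0 H
  atom 19: O, bond orders sum to 2 (valence 2) → 0 H
  atom 20: O, bond orders sum to 2 (valence 2) → 0 H
  atom 21: C, bond orders sum to 1 (valence 4) → 3 H
  atom 22: C, bond orders sum to 2 (valence 4) → 2 H
  atom 23: C, bond orders sum to 4 (valence 4) → 0 H
  atom 24: O, bond orders sum to 2 (valence 2) → 0 H
  atom 25: C, bond orders sum to 2 (valence 4) → 2 H
  atom 26: C, bond orders sum to 1 (valence 4) → 3 H
Totals → C:19, H:31, F:3, O:4.
In Hill order: C19H31F3O4.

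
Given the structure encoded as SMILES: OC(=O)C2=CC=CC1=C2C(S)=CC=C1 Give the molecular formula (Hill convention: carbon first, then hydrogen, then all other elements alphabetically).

Walk through each heavy atom and fill implicit hydrogens from standard valence (C 4, N 3, O 2, S 2, halogen 1):
  atom 1: O, bond orders sum to 1 (valence 2) → 1 H
  atom 2: C, bond orders sum to 4 (valence 4) → 0 H
  atom 3: O, bond orders sum to 2 (valence 2) → 0 H
  atom 4: C, bond orders sum to 4 (valence 4) → 0 H
  atom 5: C, bond orders sum to 3 (valence 4) → 1 H
  atom 6: C, bond orders sum to 3 (valence 4) → 1 H
  atom 7: C, bond orders sum to 3 (valence 4) → 1 H
  atom 8: C, bond orders sum to 4 (valence 4) → 0 H
  atom 9: C, bond orders sum to 4 (valence 4) → 0 H
  atom 10: C, bond orders sum to 4 (valence 4) → 0 H
  atom 11: S, bond orders sum to 1 (valence 2) → 1 H
  atom 12: C, bond orders sum to 3 (valence 4) → 1 H
  atom 13: C, bond orders sum to 3 (valence 4) → 1 H
  atom 14: C, bond orders sum to 3 (valence 4) → 1 H
Totals → C:11, H:8, O:2, S:1.

C11H8O2S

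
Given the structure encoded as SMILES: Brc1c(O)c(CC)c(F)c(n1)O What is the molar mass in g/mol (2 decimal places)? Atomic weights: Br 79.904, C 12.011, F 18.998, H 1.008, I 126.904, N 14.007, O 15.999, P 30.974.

First, the molecular formula is C7H7BrFNO2 (counting implicit H from valence).
  Br: 1 × 79.904 = 79.904
  C: 7 × 12.011 = 84.077
  F: 1 × 18.998 = 18.998
  H: 7 × 1.008 = 7.056
  N: 1 × 14.007 = 14.007
  O: 2 × 15.999 = 31.998
Sum: 1×79.904 + 7×12.011 + 1×18.998 + 7×1.008 + 1×14.007 + 2×15.999 = 236.040 → 236.04 g/mol.

236.04 g/mol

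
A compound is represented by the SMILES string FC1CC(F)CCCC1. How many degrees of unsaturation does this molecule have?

Degree of unsaturation = (number of rings) + (number of π bonds).
Ring closures in the SMILES: 1.
π bonds: none → 0 DoU from unsaturation.
Total DoU = 1 + 0 = 1.

1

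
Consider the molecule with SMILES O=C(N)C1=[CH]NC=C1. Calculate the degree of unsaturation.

Molecular formula: C5H6N2O.
DoU = (2C + 2 + N − H − X) / 2, where X is the halogen count and O/S are ignored.
    = (2·5 + 2 + 2 − 6 − 0) / 2 = 8 / 2 = 4.

4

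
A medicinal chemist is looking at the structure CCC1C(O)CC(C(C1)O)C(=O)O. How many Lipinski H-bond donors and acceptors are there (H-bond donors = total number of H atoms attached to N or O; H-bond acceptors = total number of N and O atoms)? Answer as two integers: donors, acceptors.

Donors: find every N or O and count the H atoms it carries.
  atom 5 (O): bond orders sum to 1 → 1 H
  atom 10 (O): bond orders sum to 1 → 1 H
  atom 12 (O): bond orders sum to 2 → 0 H
  atom 13 (O): bond orders sum to 1 → 1 H
Lipinski HBD = 3.
Acceptors: N atoms = 0, O atoms = 4 → HBA = 4.

3, 4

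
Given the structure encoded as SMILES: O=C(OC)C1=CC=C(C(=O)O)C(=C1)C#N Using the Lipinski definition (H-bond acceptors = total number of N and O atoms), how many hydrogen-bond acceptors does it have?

N atoms: 1; O atoms: 4.
Lipinski HBA = 1 + 4 = 5.

5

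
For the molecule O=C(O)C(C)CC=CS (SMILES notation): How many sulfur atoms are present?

Scan the SMILES for S atoms (remember two-letter symbols like Cl and Br are single atoms).
Sulfur count: 1.

1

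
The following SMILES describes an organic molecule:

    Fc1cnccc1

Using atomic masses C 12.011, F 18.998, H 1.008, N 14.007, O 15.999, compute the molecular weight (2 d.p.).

97.09 g/mol

First, the molecular formula is C5H4FN (counting implicit H from valence).
  C: 5 × 12.011 = 60.055
  F: 1 × 18.998 = 18.998
  H: 4 × 1.008 = 4.032
  N: 1 × 14.007 = 14.007
Sum: 5×12.011 + 1×18.998 + 4×1.008 + 1×14.007 = 97.092 → 97.09 g/mol.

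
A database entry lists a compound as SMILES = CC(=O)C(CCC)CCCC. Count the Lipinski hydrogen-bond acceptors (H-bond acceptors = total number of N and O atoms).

N atoms: 0; O atoms: 1.
Lipinski HBA = 0 + 1 = 1.

1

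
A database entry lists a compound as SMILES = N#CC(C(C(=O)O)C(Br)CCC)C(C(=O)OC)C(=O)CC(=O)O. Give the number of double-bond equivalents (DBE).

6

Molecular formula: C14H18BrNO7.
DoU = (2C + 2 + N − H − X) / 2, where X is the halogen count and O/S are ignored.
    = (2·14 + 2 + 1 − 18 − 1) / 2 = 12 / 2 = 6.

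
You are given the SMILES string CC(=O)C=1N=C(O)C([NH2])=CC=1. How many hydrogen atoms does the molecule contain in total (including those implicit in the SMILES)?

8

Walk through each heavy atom and fill implicit hydrogens from standard valence (C 4, N 3, O 2, S 2, halogen 1):
  atom 1: C, bond orders sum to 1 (valence 4) → 3 H
  atom 2: C, bond orders sum to 4 (valence 4) → 0 H
  atom 3: O, bond orders sum to 2 (valence 2) → 0 H
  atom 4: C, bond orders sum to 4 (valence 4) → 0 H
  atom 5: N, bond orders sum to 3 (valence 3) → 0 H
  atom 6: C, bond orders sum to 4 (valence 4) → 0 H
  atom 7: O, bond orders sum to 1 (valence 2) → 1 H
  atom 8: C, bond orders sum to 4 (valence 4) → 0 H
  atom 9: N with explicit H count 2
  atom 10: C, bond orders sum to 3 (valence 4) → 1 H
  atom 11: C, bond orders sum to 3 (valence 4) → 1 H
Total hydrogens: 8.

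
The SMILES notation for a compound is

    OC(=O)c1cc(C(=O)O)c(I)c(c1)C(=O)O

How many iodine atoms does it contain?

Scan the SMILES for I atoms (remember two-letter symbols like Cl and Br are single atoms).
Iodine count: 1.

1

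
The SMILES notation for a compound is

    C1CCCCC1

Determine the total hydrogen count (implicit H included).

Walk through each heavy atom and fill implicit hydrogens from standard valence (C 4, N 3, O 2, S 2, halogen 1):
  atom 1: C, bond orders sum to 2 (valence 4) → 2 H
  atom 2: C, bond orders sum to 2 (valence 4) → 2 H
  atom 3: C, bond orders sum to 2 (valence 4) → 2 H
  atom 4: C, bond orders sum to 2 (valence 4) → 2 H
  atom 5: C, bond orders sum to 2 (valence 4) → 2 H
  atom 6: C, bond orders sum to 2 (valence 4) → 2 H
Total hydrogens: 12.

12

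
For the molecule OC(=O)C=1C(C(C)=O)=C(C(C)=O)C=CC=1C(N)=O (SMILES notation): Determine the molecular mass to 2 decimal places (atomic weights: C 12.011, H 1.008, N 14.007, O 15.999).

First, the molecular formula is C12H11NO5 (counting implicit H from valence).
  C: 12 × 12.011 = 144.132
  H: 11 × 1.008 = 11.088
  N: 1 × 14.007 = 14.007
  O: 5 × 15.999 = 79.995
Sum: 12×12.011 + 11×1.008 + 1×14.007 + 5×15.999 = 249.222 → 249.22 g/mol.

249.22 g/mol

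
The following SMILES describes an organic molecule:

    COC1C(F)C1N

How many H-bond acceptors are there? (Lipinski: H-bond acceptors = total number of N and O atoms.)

N atoms: 1; O atoms: 1.
Lipinski HBA = 1 + 1 = 2.

2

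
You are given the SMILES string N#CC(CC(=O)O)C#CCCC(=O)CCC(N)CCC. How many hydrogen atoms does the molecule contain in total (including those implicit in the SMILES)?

Walk through each heavy atom and fill implicit hydrogens from standard valence (C 4, N 3, O 2, S 2, halogen 1):
  atom 1: N, bond orders sum to 3 (valence 3) → 0 H
  atom 2: C, bond orders sum to 4 (valence 4) → 0 H
  atom 3: C, bond orders sum to 3 (valence 4) → 1 H
  atom 4: C, bond orders sum to 2 (valence 4) → 2 H
  atom 5: C, bond orders sum to 4 (valence 4) → 0 H
  atom 6: O, bond orders sum to 2 (valence 2) → 0 H
  atom 7: O, bond orders sum to 1 (valence 2) → 1 H
  atom 8: C, bond orders sum to 4 (valence 4) → 0 H
  atom 9: C, bond orders sum to 4 (valence 4) → 0 H
  atom 10: C, bond orders sum to 2 (valence 4) → 2 H
  atom 11: C, bond orders sum to 2 (valence 4) → 2 H
  atom 12: C, bond orders sum to 4 (valence 4) → 0 H
  atom 13: O, bond orders sum to 2 (valence 2) → 0 H
  atom 14: C, bond orders sum to 2 (valence 4) → 2 H
  atom 15: C, bond orders sum to 2 (valence 4) → 2 H
  atom 16: C, bond orders sum to 3 (valence 4) → 1 H
  atom 17: N, bond orders sum to 1 (valence 3) → 2 H
  atom 18: C, bond orders sum to 2 (valence 4) → 2 H
  atom 19: C, bond orders sum to 2 (valence 4) → 2 H
  atom 20: C, bond orders sum to 1 (valence 4) → 3 H
Total hydrogens: 22.

22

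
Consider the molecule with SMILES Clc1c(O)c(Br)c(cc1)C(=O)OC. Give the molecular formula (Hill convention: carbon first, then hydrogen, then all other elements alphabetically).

C8H6BrClO3

Walk through each heavy atom and fill implicit hydrogens from standard valence (C 4, N 3, O 2, S 2, halogen 1); for lowercase aromatic atoms, an aromatic c carries 1 H when it has two neighbours and 0 H with three, and aromatic n carries 0 H:
  atom 1: Cl (halogen, monovalent) → 0 H
  atom 2: aromatic c, 3 neighbours → 0 H
  atom 3: aromatic c, 3 neighbours → 0 H
  atom 4: O, bond orders sum to 1 (valence 2) → 1 H
  atom 5: aromatic c, 3 neighbours → 0 H
  atom 6: Br (halogen, monovalent) → 0 H
  atom 7: aromatic c, 3 neighbours → 0 H
  atom 8: aromatic c, 2 neighbours → 1 H
  atom 9: aromatic c, 2 neighbours → 1 H
  atom 10: C, bond orders sum to 4 (valence 4) → 0 H
  atom 11: O, bond orders sum to 2 (valence 2) → 0 H
  atom 12: O, bond orders sum to 2 (valence 2) → 0 H
  atom 13: C, bond orders sum to 1 (valence 4) → 3 H
Totals → C:8, H:6, Br:1, Cl:1, O:3.
In Hill order: C8H6BrClO3.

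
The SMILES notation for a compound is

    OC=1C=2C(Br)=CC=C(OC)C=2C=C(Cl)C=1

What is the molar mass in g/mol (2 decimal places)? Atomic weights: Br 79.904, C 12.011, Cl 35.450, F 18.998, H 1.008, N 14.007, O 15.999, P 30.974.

287.54 g/mol

First, the molecular formula is C11H8BrClO2 (counting implicit H from valence).
  Br: 1 × 79.904 = 79.904
  C: 11 × 12.011 = 132.121
  Cl: 1 × 35.450 = 35.450
  H: 8 × 1.008 = 8.064
  O: 2 × 15.999 = 31.998
Sum: 1×79.904 + 11×12.011 + 1×35.450 + 8×1.008 + 2×15.999 = 287.537 → 287.54 g/mol.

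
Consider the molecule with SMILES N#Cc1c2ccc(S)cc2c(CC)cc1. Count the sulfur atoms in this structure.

Scan the SMILES for S atoms (remember two-letter symbols like Cl and Br are single atoms).
Sulfur count: 1.

1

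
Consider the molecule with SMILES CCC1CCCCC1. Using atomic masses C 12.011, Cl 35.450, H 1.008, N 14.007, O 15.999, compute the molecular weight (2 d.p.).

112.22 g/mol

First, the molecular formula is C8H16 (counting implicit H from valence).
  C: 8 × 12.011 = 96.088
  H: 16 × 1.008 = 16.128
Sum: 8×12.011 + 16×1.008 = 112.216 → 112.22 g/mol.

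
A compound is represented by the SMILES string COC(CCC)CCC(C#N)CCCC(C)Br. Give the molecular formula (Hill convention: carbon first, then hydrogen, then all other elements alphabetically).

C14H26BrNO

Walk through each heavy atom and fill implicit hydrogens from standard valence (C 4, N 3, O 2, S 2, halogen 1):
  atom 1: C, bond orders sum to 1 (valence 4) → 3 H
  atom 2: O, bond orders sum to 2 (valence 2) → 0 H
  atom 3: C, bond orders sum to 3 (valence 4) → 1 H
  atom 4: C, bond orders sum to 2 (valence 4) → 2 H
  atom 5: C, bond orders sum to 2 (valence 4) → 2 H
  atom 6: C, bond orders sum to 1 (valence 4) → 3 H
  atom 7: C, bond orders sum to 2 (valence 4) → 2 H
  atom 8: C, bond orders sum to 2 (valence 4) → 2 H
  atom 9: C, bond orders sum to 3 (valence 4) → 1 H
  atom 10: C, bond orders sum to 4 (valence 4) → 0 H
  atom 11: N, bond orders sum to 3 (valence 3) → 0 H
  atom 12: C, bond orders sum to 2 (valence 4) → 2 H
  atom 13: C, bond orders sum to 2 (valence 4) → 2 H
  atom 14: C, bond orders sum to 2 (valence 4) → 2 H
  atom 15: C, bond orders sum to 3 (valence 4) → 1 H
  atom 16: C, bond orders sum to 1 (valence 4) → 3 H
  atom 17: Br (halogen, monovalent) → 0 H
Totals → C:14, H:26, Br:1, N:1, O:1.
In Hill order: C14H26BrNO.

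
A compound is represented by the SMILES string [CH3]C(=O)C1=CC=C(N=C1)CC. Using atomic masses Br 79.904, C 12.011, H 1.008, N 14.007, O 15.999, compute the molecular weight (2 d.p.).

First, the molecular formula is C9H11NO (counting implicit H from valence).
  C: 9 × 12.011 = 108.099
  H: 11 × 1.008 = 11.088
  N: 1 × 14.007 = 14.007
  O: 1 × 15.999 = 15.999
Sum: 9×12.011 + 11×1.008 + 1×14.007 + 1×15.999 = 149.193 → 149.19 g/mol.

149.19 g/mol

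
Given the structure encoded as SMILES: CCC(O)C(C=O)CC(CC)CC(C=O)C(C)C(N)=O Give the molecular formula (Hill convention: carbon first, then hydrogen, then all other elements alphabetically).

Walk through each heavy atom and fill implicit hydrogens from standard valence (C 4, N 3, O 2, S 2, halogen 1):
  atom 1: C, bond orders sum to 1 (valence 4) → 3 H
  atom 2: C, bond orders sum to 2 (valence 4) → 2 H
  atom 3: C, bond orders sum to 3 (valence 4) → 1 H
  atom 4: O, bond orders sum to 1 (valence 2) → 1 H
  atom 5: C, bond orders sum to 3 (valence 4) → 1 H
  atom 6: C, bond orders sum to 3 (valence 4) → 1 H
  atom 7: O, bond orders sum to 2 (valence 2) → 0 H
  atom 8: C, bond orders sum to 2 (valence 4) → 2 H
  atom 9: C, bond orders sum to 3 (valence 4) → 1 H
  atom 10: C, bond orders sum to 2 (valence 4) → 2 H
  atom 11: C, bond orders sum to 1 (valence 4) → 3 H
  atom 12: C, bond orders sum to 2 (valence 4) → 2 H
  atom 13: C, bond orders sum to 3 (valence 4) → 1 H
  atom 14: C, bond orders sum to 3 (valence 4) → 1 H
  atom 15: O, bond orders sum to 2 (valence 2) → 0 H
  atom 16: C, bond orders sum to 3 (valence 4) → 1 H
  atom 17: C, bond orders sum to 1 (valence 4) → 3 H
  atom 18: C, bond orders sum to 4 (valence 4) → 0 H
  atom 19: N, bond orders sum to 1 (valence 3) → 2 H
  atom 20: O, bond orders sum to 2 (valence 2) → 0 H
Totals → C:15, H:27, N:1, O:4.
In Hill order: C15H27NO4.

C15H27NO4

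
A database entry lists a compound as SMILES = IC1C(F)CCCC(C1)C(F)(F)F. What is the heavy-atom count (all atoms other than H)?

13

Every atom symbol written in the SMILES (organic subset) is one heavy atom; implicit H are not written.
Heavy atoms by element → C:8, F:4, I:1.
Total: 13.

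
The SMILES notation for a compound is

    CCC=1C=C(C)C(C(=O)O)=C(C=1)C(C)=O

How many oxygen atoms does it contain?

3

Scan the SMILES for O atoms (remember two-letter symbols like Cl and Br are single atoms).
Oxygen count: 3.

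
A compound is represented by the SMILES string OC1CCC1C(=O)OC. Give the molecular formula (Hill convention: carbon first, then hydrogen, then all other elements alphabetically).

C6H10O3

Walk through each heavy atom and fill implicit hydrogens from standard valence (C 4, N 3, O 2, S 2, halogen 1):
  atom 1: O, bond orders sum to 1 (valence 2) → 1 H
  atom 2: C, bond orders sum to 3 (valence 4) → 1 H
  atom 3: C, bond orders sum to 2 (valence 4) → 2 H
  atom 4: C, bond orders sum to 2 (valence 4) → 2 H
  atom 5: C, bond orders sum to 3 (valence 4) → 1 H
  atom 6: C, bond orders sum to 4 (valence 4) → 0 H
  atom 7: O, bond orders sum to 2 (valence 2) → 0 H
  atom 8: O, bond orders sum to 2 (valence 2) → 0 H
  atom 9: C, bond orders sum to 1 (valence 4) → 3 H
Totals → C:6, H:10, O:3.
In Hill order: C6H10O3.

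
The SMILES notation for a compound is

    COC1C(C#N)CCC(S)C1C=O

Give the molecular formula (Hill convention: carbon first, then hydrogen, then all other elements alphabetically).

C9H13NO2S

Walk through each heavy atom and fill implicit hydrogens from standard valence (C 4, N 3, O 2, S 2, halogen 1):
  atom 1: C, bond orders sum to 1 (valence 4) → 3 H
  atom 2: O, bond orders sum to 2 (valence 2) → 0 H
  atom 3: C, bond orders sum to 3 (valence 4) → 1 H
  atom 4: C, bond orders sum to 3 (valence 4) → 1 H
  atom 5: C, bond orders sum to 4 (valence 4) → 0 H
  atom 6: N, bond orders sum to 3 (valence 3) → 0 H
  atom 7: C, bond orders sum to 2 (valence 4) → 2 H
  atom 8: C, bond orders sum to 2 (valence 4) → 2 H
  atom 9: C, bond orders sum to 3 (valence 4) → 1 H
  atom 10: S, bond orders sum to 1 (valence 2) → 1 H
  atom 11: C, bond orders sum to 3 (valence 4) → 1 H
  atom 12: C, bond orders sum to 3 (valence 4) → 1 H
  atom 13: O, bond orders sum to 2 (valence 2) → 0 H
Totals → C:9, H:13, N:1, O:2, S:1.
In Hill order: C9H13NO2S.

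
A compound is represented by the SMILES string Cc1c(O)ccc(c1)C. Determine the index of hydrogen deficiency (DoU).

4

Molecular formula: C8H10O.
DoU = (2C + 2 + N − H − X) / 2, where X is the halogen count and O/S are ignored.
    = (2·8 + 2 + 0 − 10 − 0) / 2 = 8 / 2 = 4.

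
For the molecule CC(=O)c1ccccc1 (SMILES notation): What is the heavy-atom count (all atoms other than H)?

9

Every atom symbol written in the SMILES (organic subset) is one heavy atom; implicit H are not written.
Heavy atoms by element → C:8, O:1.
Total: 9.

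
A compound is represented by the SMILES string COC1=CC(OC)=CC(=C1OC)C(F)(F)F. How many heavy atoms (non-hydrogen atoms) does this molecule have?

Every atom symbol written in the SMILES (organic subset) is one heavy atom; implicit H are not written.
Heavy atoms by element → C:10, F:3, O:3.
Total: 16.

16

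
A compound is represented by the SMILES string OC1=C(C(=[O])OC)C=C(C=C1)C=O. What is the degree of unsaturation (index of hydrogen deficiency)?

Molecular formula: C9H8O4.
DoU = (2C + 2 + N − H − X) / 2, where X is the halogen count and O/S are ignored.
    = (2·9 + 2 + 0 − 8 − 0) / 2 = 12 / 2 = 6.

6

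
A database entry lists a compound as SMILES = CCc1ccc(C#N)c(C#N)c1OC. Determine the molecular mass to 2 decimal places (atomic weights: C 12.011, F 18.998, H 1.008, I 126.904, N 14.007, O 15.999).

First, the molecular formula is C11H10N2O (counting implicit H from valence).
  C: 11 × 12.011 = 132.121
  H: 10 × 1.008 = 10.080
  N: 2 × 14.007 = 28.014
  O: 1 × 15.999 = 15.999
Sum: 11×12.011 + 10×1.008 + 2×14.007 + 1×15.999 = 186.214 → 186.21 g/mol.

186.21 g/mol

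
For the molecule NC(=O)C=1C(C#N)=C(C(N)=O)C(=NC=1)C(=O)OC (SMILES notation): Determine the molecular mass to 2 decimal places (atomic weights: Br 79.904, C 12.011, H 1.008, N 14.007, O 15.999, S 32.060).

248.20 g/mol

First, the molecular formula is C10H8N4O4 (counting implicit H from valence).
  C: 10 × 12.011 = 120.110
  H: 8 × 1.008 = 8.064
  N: 4 × 14.007 = 56.028
  O: 4 × 15.999 = 63.996
Sum: 10×12.011 + 8×1.008 + 4×14.007 + 4×15.999 = 248.198 → 248.20 g/mol.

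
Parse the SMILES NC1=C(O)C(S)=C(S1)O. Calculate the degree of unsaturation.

Degree of unsaturation = (number of rings) + (number of π bonds).
Ring closures in the SMILES: 1.
π bonds: 2 double bonds (each 1 DoU) → 2 DoU from unsaturation.
Total DoU = 1 + 2 = 3.

3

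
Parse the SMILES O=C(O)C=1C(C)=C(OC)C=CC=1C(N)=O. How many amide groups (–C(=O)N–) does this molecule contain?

1

The amide motif appears at heavy-atom position 13 in the SMILES.
Other groups present: 1 carboxylic acid, 1 ether.
Amide count: 1.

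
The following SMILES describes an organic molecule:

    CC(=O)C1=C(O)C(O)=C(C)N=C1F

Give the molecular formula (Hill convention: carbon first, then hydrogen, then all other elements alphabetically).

Walk through each heavy atom and fill implicit hydrogens from standard valence (C 4, N 3, O 2, S 2, halogen 1):
  atom 1: C, bond orders sum to 1 (valence 4) → 3 H
  atom 2: C, bond orders sum to 4 (valence 4) → 0 H
  atom 3: O, bond orders sum to 2 (valence 2) → 0 H
  atom 4: C, bond orders sum to 4 (valence 4) → 0 H
  atom 5: C, bond orders sum to 4 (valence 4) → 0 H
  atom 6: O, bond orders sum to 1 (valence 2) → 1 H
  atom 7: C, bond orders sum to 4 (valence 4) → 0 H
  atom 8: O, bond orders sum to 1 (valence 2) → 1 H
  atom 9: C, bond orders sum to 4 (valence 4) → 0 H
  atom 10: C, bond orders sum to 1 (valence 4) → 3 H
  atom 11: N, bond orders sum to 3 (valence 3) → 0 H
  atom 12: C, bond orders sum to 4 (valence 4) → 0 H
  atom 13: F (halogen, monovalent) → 0 H
Totals → C:8, H:8, F:1, N:1, O:3.
In Hill order: C8H8FNO3.

C8H8FNO3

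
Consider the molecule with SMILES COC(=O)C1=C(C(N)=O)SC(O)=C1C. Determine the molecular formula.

Walk through each heavy atom and fill implicit hydrogens from standard valence (C 4, N 3, O 2, S 2, halogen 1):
  atom 1: C, bond orders sum to 1 (valence 4) → 3 H
  atom 2: O, bond orders sum to 2 (valence 2) → 0 H
  atom 3: C, bond orders sum to 4 (valence 4) → 0 H
  atom 4: O, bond orders sum to 2 (valence 2) → 0 H
  atom 5: C, bond orders sum to 4 (valence 4) → 0 H
  atom 6: C, bond orders sum to 4 (valence 4) → 0 H
  atom 7: C, bond orders sum to 4 (valence 4) → 0 H
  atom 8: N, bond orders sum to 1 (valence 3) → 2 H
  atom 9: O, bond orders sum to 2 (valence 2) → 0 H
  atom 10: S, bond orders sum to 2 (valence 2) → 0 H
  atom 11: C, bond orders sum to 4 (valence 4) → 0 H
  atom 12: O, bond orders sum to 1 (valence 2) → 1 H
  atom 13: C, bond orders sum to 4 (valence 4) → 0 H
  atom 14: C, bond orders sum to 1 (valence 4) → 3 H
Totals → C:8, H:9, N:1, O:4, S:1.
In Hill order: C8H9NO4S.

C8H9NO4S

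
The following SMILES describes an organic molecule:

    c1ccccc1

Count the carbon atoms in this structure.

6

Count every carbon token in the SMILES (each C, including those in ring-closure positions and inside branches).
Carbon count: 6.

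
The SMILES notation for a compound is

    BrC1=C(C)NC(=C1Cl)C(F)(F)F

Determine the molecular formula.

Walk through each heavy atom and fill implicit hydrogens from standard valence (C 4, N 3, O 2, S 2, halogen 1):
  atom 1: Br (halogen, monovalent) → 0 H
  atom 2: C, bond orders sum to 4 (valence 4) → 0 H
  atom 3: C, bond orders sum to 4 (valence 4) → 0 H
  atom 4: C, bond orders sum to 1 (valence 4) → 3 H
  atom 5: N, bond orders sum to 2 (valence 3) → 1 H
  atom 6: C, bond orders sum to 4 (valence 4) → 0 H
  atom 7: C, bond orders sum to 4 (valence 4) → 0 H
  atom 8: Cl (halogen, monovalent) → 0 H
  atom 9: C, bond orders sum to 4 (valence 4) → 0 H
  atom 10: F (halogen, monovalent) → 0 H
  atom 11: F (halogen, monovalent) → 0 H
  atom 12: F (halogen, monovalent) → 0 H
Totals → C:6, H:4, Br:1, Cl:1, F:3, N:1.

C6H4BrClF3N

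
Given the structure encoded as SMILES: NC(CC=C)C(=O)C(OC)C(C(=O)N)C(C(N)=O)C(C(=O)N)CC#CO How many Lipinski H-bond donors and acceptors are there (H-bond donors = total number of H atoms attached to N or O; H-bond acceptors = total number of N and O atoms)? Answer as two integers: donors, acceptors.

9, 10

Donors: find every N or O and count the H atoms it carries.
  atom 1 (N): bond orders sum to 1 → 2 H
  atom 7 (O): bond orders sum to 2 → 0 H
  atom 9 (O): bond orders sum to 2 → 0 H
  atom 13 (O): bond orders sum to 2 → 0 H
  atom 14 (N): bond orders sum to 1 → 2 H
  atom 17 (N): bond orders sum to 1 → 2 H
  atom 18 (O): bond orders sum to 2 → 0 H
  atom 21 (O): bond orders sum to 2 → 0 H
  atom 22 (N): bond orders sum to 1 → 2 H
  atom 26 (O): bond orders sum to 1 → 1 H
Lipinski HBD = 9.
Acceptors: N atoms = 4, O atoms = 6 → HBA = 10.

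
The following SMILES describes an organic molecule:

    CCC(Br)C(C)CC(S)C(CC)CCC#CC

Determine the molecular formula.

Walk through each heavy atom and fill implicit hydrogens from standard valence (C 4, N 3, O 2, S 2, halogen 1):
  atom 1: C, bond orders sum to 1 (valence 4) → 3 H
  atom 2: C, bond orders sum to 2 (valence 4) → 2 H
  atom 3: C, bond orders sum to 3 (valence 4) → 1 H
  atom 4: Br (halogen, monovalent) → 0 H
  atom 5: C, bond orders sum to 3 (valence 4) → 1 H
  atom 6: C, bond orders sum to 1 (valence 4) → 3 H
  atom 7: C, bond orders sum to 2 (valence 4) → 2 H
  atom 8: C, bond orders sum to 3 (valence 4) → 1 H
  atom 9: S, bond orders sum to 1 (valence 2) → 1 H
  atom 10: C, bond orders sum to 3 (valence 4) → 1 H
  atom 11: C, bond orders sum to 2 (valence 4) → 2 H
  atom 12: C, bond orders sum to 1 (valence 4) → 3 H
  atom 13: C, bond orders sum to 2 (valence 4) → 2 H
  atom 14: C, bond orders sum to 2 (valence 4) → 2 H
  atom 15: C, bond orders sum to 4 (valence 4) → 0 H
  atom 16: C, bond orders sum to 4 (valence 4) → 0 H
  atom 17: C, bond orders sum to 1 (valence 4) → 3 H
Totals → C:15, H:27, Br:1, S:1.

C15H27BrS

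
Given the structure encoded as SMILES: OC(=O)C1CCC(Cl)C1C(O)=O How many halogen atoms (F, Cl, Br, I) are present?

Halogen atoms appear at heavy-atom position 8 (1×Cl).
Other groups present: 2 carboxylic acid.
Halogen count: 1.

1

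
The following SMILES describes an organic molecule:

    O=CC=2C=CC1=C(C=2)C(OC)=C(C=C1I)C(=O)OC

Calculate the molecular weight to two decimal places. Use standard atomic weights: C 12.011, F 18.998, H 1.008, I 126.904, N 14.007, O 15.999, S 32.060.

First, the molecular formula is C14H11IO4 (counting implicit H from valence).
  C: 14 × 12.011 = 168.154
  H: 11 × 1.008 = 11.088
  I: 1 × 126.904 = 126.904
  O: 4 × 15.999 = 63.996
Sum: 14×12.011 + 11×1.008 + 1×126.904 + 4×15.999 = 370.142 → 370.14 g/mol.

370.14 g/mol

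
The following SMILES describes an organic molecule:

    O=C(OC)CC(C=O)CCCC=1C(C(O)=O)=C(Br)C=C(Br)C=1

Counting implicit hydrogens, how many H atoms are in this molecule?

16

Walk through each heavy atom and fill implicit hydrogens from standard valence (C 4, N 3, O 2, S 2, halogen 1):
  atom 1: O, bond orders sum to 2 (valence 2) → 0 H
  atom 2: C, bond orders sum to 4 (valence 4) → 0 H
  atom 3: O, bond orders sum to 2 (valence 2) → 0 H
  atom 4: C, bond orders sum to 1 (valence 4) → 3 H
  atom 5: C, bond orders sum to 2 (valence 4) → 2 H
  atom 6: C, bond orders sum to 3 (valence 4) → 1 H
  atom 7: C, bond orders sum to 3 (valence 4) → 1 H
  atom 8: O, bond orders sum to 2 (valence 2) → 0 H
  atom 9: C, bond orders sum to 2 (valence 4) → 2 H
  atom 10: C, bond orders sum to 2 (valence 4) → 2 H
  atom 11: C, bond orders sum to 2 (valence 4) → 2 H
  atom 12: C, bond orders sum to 4 (valence 4) → 0 H
  atom 13: C, bond orders sum to 4 (valence 4) → 0 H
  atom 14: C, bond orders sum to 4 (valence 4) → 0 H
  atom 15: O, bond orders sum to 1 (valence 2) → 1 H
  atom 16: O, bond orders sum to 2 (valence 2) → 0 H
  atom 17: C, bond orders sum to 4 (valence 4) → 0 H
  atom 18: Br (halogen, monovalent) → 0 H
  atom 19: C, bond orders sum to 3 (valence 4) → 1 H
  atom 20: C, bond orders sum to 4 (valence 4) → 0 H
  atom 21: Br (halogen, monovalent) → 0 H
  atom 22: C, bond orders sum to 3 (valence 4) → 1 H
Total hydrogens: 16.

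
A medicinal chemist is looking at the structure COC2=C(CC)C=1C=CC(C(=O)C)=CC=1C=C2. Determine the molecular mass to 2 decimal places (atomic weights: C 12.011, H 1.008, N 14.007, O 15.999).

228.29 g/mol

First, the molecular formula is C15H16O2 (counting implicit H from valence).
  C: 15 × 12.011 = 180.165
  H: 16 × 1.008 = 16.128
  O: 2 × 15.999 = 31.998
Sum: 15×12.011 + 16×1.008 + 2×15.999 = 228.291 → 228.29 g/mol.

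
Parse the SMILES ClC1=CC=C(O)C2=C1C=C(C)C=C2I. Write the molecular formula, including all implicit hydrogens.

C11H8ClIO

Walk through each heavy atom and fill implicit hydrogens from standard valence (C 4, N 3, O 2, S 2, halogen 1):
  atom 1: Cl (halogen, monovalent) → 0 H
  atom 2: C, bond orders sum to 4 (valence 4) → 0 H
  atom 3: C, bond orders sum to 3 (valence 4) → 1 H
  atom 4: C, bond orders sum to 3 (valence 4) → 1 H
  atom 5: C, bond orders sum to 4 (valence 4) → 0 H
  atom 6: O, bond orders sum to 1 (valence 2) → 1 H
  atom 7: C, bond orders sum to 4 (valence 4) → 0 H
  atom 8: C, bond orders sum to 4 (valence 4) → 0 H
  atom 9: C, bond orders sum to 3 (valence 4) → 1 H
  atom 10: C, bond orders sum to 4 (valence 4) → 0 H
  atom 11: C, bond orders sum to 1 (valence 4) → 3 H
  atom 12: C, bond orders sum to 3 (valence 4) → 1 H
  atom 13: C, bond orders sum to 4 (valence 4) → 0 H
  atom 14: I (halogen, monovalent) → 0 H
Totals → C:11, H:8, Cl:1, I:1, O:1.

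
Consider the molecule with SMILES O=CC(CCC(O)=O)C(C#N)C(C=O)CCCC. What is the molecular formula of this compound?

C13H19NO4

Walk through each heavy atom and fill implicit hydrogens from standard valence (C 4, N 3, O 2, S 2, halogen 1):
  atom 1: O, bond orders sum to 2 (valence 2) → 0 H
  atom 2: C, bond orders sum to 3 (valence 4) → 1 H
  atom 3: C, bond orders sum to 3 (valence 4) → 1 H
  atom 4: C, bond orders sum to 2 (valence 4) → 2 H
  atom 5: C, bond orders sum to 2 (valence 4) → 2 H
  atom 6: C, bond orders sum to 4 (valence 4) → 0 H
  atom 7: O, bond orders sum to 1 (valence 2) → 1 H
  atom 8: O, bond orders sum to 2 (valence 2) → 0 H
  atom 9: C, bond orders sum to 3 (valence 4) → 1 H
  atom 10: C, bond orders sum to 4 (valence 4) → 0 H
  atom 11: N, bond orders sum to 3 (valence 3) → 0 H
  atom 12: C, bond orders sum to 3 (valence 4) → 1 H
  atom 13: C, bond orders sum to 3 (valence 4) → 1 H
  atom 14: O, bond orders sum to 2 (valence 2) → 0 H
  atom 15: C, bond orders sum to 2 (valence 4) → 2 H
  atom 16: C, bond orders sum to 2 (valence 4) → 2 H
  atom 17: C, bond orders sum to 2 (valence 4) → 2 H
  atom 18: C, bond orders sum to 1 (valence 4) → 3 H
Totals → C:13, H:19, N:1, O:4.
In Hill order: C13H19NO4.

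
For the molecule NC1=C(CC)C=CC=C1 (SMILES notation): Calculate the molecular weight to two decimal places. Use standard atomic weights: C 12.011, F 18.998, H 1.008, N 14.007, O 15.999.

First, the molecular formula is C8H11N (counting implicit H from valence).
  C: 8 × 12.011 = 96.088
  H: 11 × 1.008 = 11.088
  N: 1 × 14.007 = 14.007
Sum: 8×12.011 + 11×1.008 + 1×14.007 = 121.183 → 121.18 g/mol.

121.18 g/mol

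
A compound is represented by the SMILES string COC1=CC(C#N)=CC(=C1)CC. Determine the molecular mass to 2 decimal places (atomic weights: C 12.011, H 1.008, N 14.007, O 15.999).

161.20 g/mol

First, the molecular formula is C10H11NO (counting implicit H from valence).
  C: 10 × 12.011 = 120.110
  H: 11 × 1.008 = 11.088
  N: 1 × 14.007 = 14.007
  O: 1 × 15.999 = 15.999
Sum: 10×12.011 + 11×1.008 + 1×14.007 + 1×15.999 = 161.204 → 161.20 g/mol.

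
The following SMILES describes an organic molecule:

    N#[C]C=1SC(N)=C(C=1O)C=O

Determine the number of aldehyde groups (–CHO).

1

The aldehyde motif appears at heavy-atom position 10 in the SMILES.
Other groups present: 1 hydroxyl, 1 nitrile, 1 primary amine.
Aldehyde count: 1.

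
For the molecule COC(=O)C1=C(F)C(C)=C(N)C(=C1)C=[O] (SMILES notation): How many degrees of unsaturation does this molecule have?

Degree of unsaturation = (number of rings) + (number of π bonds).
Ring closures in the SMILES: 1.
π bonds: 5 double bonds (each 1 DoU) → 5 DoU from unsaturation.
Total DoU = 1 + 5 = 6.

6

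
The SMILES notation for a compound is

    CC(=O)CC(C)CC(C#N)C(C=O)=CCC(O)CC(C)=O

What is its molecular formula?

Walk through each heavy atom and fill implicit hydrogens from standard valence (C 4, N 3, O 2, S 2, halogen 1):
  atom 1: C, bond orders sum to 1 (valence 4) → 3 H
  atom 2: C, bond orders sum to 4 (valence 4) → 0 H
  atom 3: O, bond orders sum to 2 (valence 2) → 0 H
  atom 4: C, bond orders sum to 2 (valence 4) → 2 H
  atom 5: C, bond orders sum to 3 (valence 4) → 1 H
  atom 6: C, bond orders sum to 1 (valence 4) → 3 H
  atom 7: C, bond orders sum to 2 (valence 4) → 2 H
  atom 8: C, bond orders sum to 3 (valence 4) → 1 H
  atom 9: C, bond orders sum to 4 (valence 4) → 0 H
  atom 10: N, bond orders sum to 3 (valence 3) → 0 H
  atom 11: C, bond orders sum to 4 (valence 4) → 0 H
  atom 12: C, bond orders sum to 3 (valence 4) → 1 H
  atom 13: O, bond orders sum to 2 (valence 2) → 0 H
  atom 14: C, bond orders sum to 3 (valence 4) → 1 H
  atom 15: C, bond orders sum to 2 (valence 4) → 2 H
  atom 16: C, bond orders sum to 3 (valence 4) → 1 H
  atom 17: O, bond orders sum to 1 (valence 2) → 1 H
  atom 18: C, bond orders sum to 2 (valence 4) → 2 H
  atom 19: C, bond orders sum to 4 (valence 4) → 0 H
  atom 20: C, bond orders sum to 1 (valence 4) → 3 H
  atom 21: O, bond orders sum to 2 (valence 2) → 0 H
Totals → C:16, H:23, N:1, O:4.
In Hill order: C16H23NO4.

C16H23NO4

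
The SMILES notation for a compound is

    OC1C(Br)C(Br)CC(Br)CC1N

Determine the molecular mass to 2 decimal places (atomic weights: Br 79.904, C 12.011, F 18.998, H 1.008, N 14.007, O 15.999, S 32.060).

365.89 g/mol

First, the molecular formula is C7H12Br3NO (counting implicit H from valence).
  Br: 3 × 79.904 = 239.712
  C: 7 × 12.011 = 84.077
  H: 12 × 1.008 = 12.096
  N: 1 × 14.007 = 14.007
  O: 1 × 15.999 = 15.999
Sum: 3×79.904 + 7×12.011 + 12×1.008 + 1×14.007 + 1×15.999 = 365.891 → 365.89 g/mol.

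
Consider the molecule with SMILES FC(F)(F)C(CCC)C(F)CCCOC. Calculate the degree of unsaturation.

Molecular formula: C10H18F4O.
DoU = (2C + 2 + N − H − X) / 2, where X is the halogen count and O/S are ignored.
    = (2·10 + 2 + 0 − 18 − 4) / 2 = 0 / 2 = 0.

0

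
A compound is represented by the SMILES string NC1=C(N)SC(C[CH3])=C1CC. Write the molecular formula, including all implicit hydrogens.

C8H14N2S

Walk through each heavy atom and fill implicit hydrogens from standard valence (C 4, N 3, O 2, S 2, halogen 1):
  atom 1: N, bond orders sum to 1 (valence 3) → 2 H
  atom 2: C, bond orders sum to 4 (valence 4) → 0 H
  atom 3: C, bond orders sum to 4 (valence 4) → 0 H
  atom 4: N, bond orders sum to 1 (valence 3) → 2 H
  atom 5: S, bond orders sum to 2 (valence 2) → 0 H
  atom 6: C, bond orders sum to 4 (valence 4) → 0 H
  atom 7: C, bond orders sum to 2 (valence 4) → 2 H
  atom 8: C with explicit H count 3
  atom 9: C, bond orders sum to 4 (valence 4) → 0 H
  atom 10: C, bond orders sum to 2 (valence 4) → 2 H
  atom 11: C, bond orders sum to 1 (valence 4) → 3 H
Totals → C:8, H:14, N:2, S:1.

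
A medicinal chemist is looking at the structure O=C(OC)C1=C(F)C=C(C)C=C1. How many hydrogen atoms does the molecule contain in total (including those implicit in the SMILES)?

9

Walk through each heavy atom and fill implicit hydrogens from standard valence (C 4, N 3, O 2, S 2, halogen 1):
  atom 1: O, bond orders sum to 2 (valence 2) → 0 H
  atom 2: C, bond orders sum to 4 (valence 4) → 0 H
  atom 3: O, bond orders sum to 2 (valence 2) → 0 H
  atom 4: C, bond orders sum to 1 (valence 4) → 3 H
  atom 5: C, bond orders sum to 4 (valence 4) → 0 H
  atom 6: C, bond orders sum to 4 (valence 4) → 0 H
  atom 7: F (halogen, monovalent) → 0 H
  atom 8: C, bond orders sum to 3 (valence 4) → 1 H
  atom 9: C, bond orders sum to 4 (valence 4) → 0 H
  atom 10: C, bond orders sum to 1 (valence 4) → 3 H
  atom 11: C, bond orders sum to 3 (valence 4) → 1 H
  atom 12: C, bond orders sum to 3 (valence 4) → 1 H
Total hydrogens: 9.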